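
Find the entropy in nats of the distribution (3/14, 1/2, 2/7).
1.0346 nats

Shannon entropy is H(X) = -Σ p(x) log p(x).

For P = (3/14, 1/2, 2/7):
H = -3/14 × log_e(3/14) -1/2 × log_e(1/2) -2/7 × log_e(2/7)
H = 1.0346 nats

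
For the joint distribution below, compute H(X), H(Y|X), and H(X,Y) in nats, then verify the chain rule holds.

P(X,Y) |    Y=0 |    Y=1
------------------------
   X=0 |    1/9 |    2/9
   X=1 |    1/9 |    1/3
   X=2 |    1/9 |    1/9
H(X,Y) = 1.6770, H(X) = 1.0609, H(Y|X) = 0.6161 (all in nats)

Chain rule: H(X,Y) = H(X) + H(Y|X)

Left side — joint entropy directly:
H(X,Y) = -Σ p(x,y) log p(x,y) = 1.6770 nats

Right side — compute H(Y|X) from the conditional distributions:
P(X) = (1/3, 4/9, 2/9), so H(X) = 1.0609 nats
H(Y|X) = Σ_x P(X=x) · H(Y|X=x):
  P(Y|X=0) = (1/3, 2/3), H(Y|X=0) = 0.6365, weight P(X=0) = 1/3
  P(Y|X=1) = (1/4, 3/4), H(Y|X=1) = 0.5623, weight P(X=1) = 4/9
  P(Y|X=2) = (1/2, 1/2), H(Y|X=2) = 0.6931, weight P(X=2) = 2/9
H(Y|X) = 0.6161 nats

H(X) + H(Y|X) = 1.0609 + 0.6161 = 1.6770 nats

Both sides equal 1.6770 nats. ✓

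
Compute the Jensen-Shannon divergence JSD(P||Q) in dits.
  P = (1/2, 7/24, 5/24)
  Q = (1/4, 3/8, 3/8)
0.0156 dits

Jensen-Shannon divergence is:
JSD(P||Q) = 0.5 × D_KL(P||M) + 0.5 × D_KL(Q||M)
where M = 0.5 × (P + Q) is the mixture distribution.

M = 0.5 × (1/2, 7/24, 5/24) + 0.5 × (1/4, 3/8, 3/8) = (3/8, 1/3, 7/24)

D_KL(P||M) = 0.0151 dits
D_KL(Q||M) = 0.0161 dits

JSD(P||Q) = 0.5 × 0.0151 + 0.5 × 0.0161 = 0.0156 dits

Unlike KL divergence, JSD is symmetric and bounded: 0 ≤ JSD ≤ log(2).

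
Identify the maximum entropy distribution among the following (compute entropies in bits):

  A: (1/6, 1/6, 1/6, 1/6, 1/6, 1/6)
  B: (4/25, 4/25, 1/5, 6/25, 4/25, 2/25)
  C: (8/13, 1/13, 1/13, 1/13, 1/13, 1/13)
A

For a discrete distribution over n outcomes, entropy is maximized by the uniform distribution.

Computing entropies:
H(A) = 2.5850 bits
H(B) = 2.5191 bits
H(C) = 1.8543 bits

The uniform distribution (where all probabilities equal 1/6) achieves the maximum entropy of log_2(6) = 2.5850 bits.

Distribution A has the highest entropy.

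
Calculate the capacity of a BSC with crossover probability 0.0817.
0.5919 bits

For a binary symmetric channel (BSC) with error probability p:
Capacity C = 1 - H(p) bits per symbol

where H(p) = -p log₂(p) - (1-p) log₂(1-p) is the binary entropy function.

H(0.0817) = 0.4081 bits
C = 1 - 0.4081 = 0.5919 bits per symbol

This means we can reliably transmit up to 0.5919 bits of information per channel use.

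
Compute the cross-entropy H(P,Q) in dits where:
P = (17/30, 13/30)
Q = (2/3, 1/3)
0.3065 dits

Cross-entropy: H(P,Q) = -Σ p(x) log q(x)

Alternatively: H(P,Q) = H(P) + D_KL(P||Q)
H(P) = 0.2972 dits
D_KL(P||Q) = 0.0094 dits

H(P,Q) = 0.2972 + 0.0094 = 0.3065 dits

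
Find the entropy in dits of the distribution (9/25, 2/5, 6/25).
0.4677 dits

Shannon entropy is H(X) = -Σ p(x) log p(x).

For P = (9/25, 2/5, 6/25):
H = -9/25 × log_10(9/25) -2/5 × log_10(2/5) -6/25 × log_10(6/25)
H = 0.4677 dits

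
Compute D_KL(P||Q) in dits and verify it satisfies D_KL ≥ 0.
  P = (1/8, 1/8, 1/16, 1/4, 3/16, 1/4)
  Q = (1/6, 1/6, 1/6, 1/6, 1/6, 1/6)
0.0398 dits

KL divergence satisfies the Gibbs inequality: D_KL(P||Q) ≥ 0 for all distributions P, Q.

D_KL(P||Q) = Σ p(x) log(p(x)/q(x))
Term by term:
  x=0: 1/8 × log_10[(1/8)/(1/6)] = -0.0156
  x=1: 1/8 × log_10[(1/8)/(1/6)] = -0.0156
  x=2: 1/16 × log_10[(1/16)/(1/6)] = -0.0266
  x=3: 1/4 × log_10[(1/4)/(1/6)] = 0.0440
  x=4: 3/16 × log_10[(3/16)/(1/6)] = 0.0096
  x=5: 1/4 × log_10[(1/4)/(1/6)] = 0.0440
D_KL(P||Q) = 0.0398 dits

D_KL(P||Q) = 0.0398 ≥ 0 ✓

This non-negativity is a fundamental property: relative entropy cannot be negative because it measures how different Q is from P.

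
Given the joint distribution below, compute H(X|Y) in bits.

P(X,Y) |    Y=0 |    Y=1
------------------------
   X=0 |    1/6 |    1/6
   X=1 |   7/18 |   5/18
0.9138 bits

Using the chain rule: H(X|Y) = H(X,Y) - H(Y)

First, compute H(X,Y) = 1.9049 bits

Marginal P(Y) = (5/9, 4/9)
H(Y) = 0.9911 bits

H(X|Y) = H(X,Y) - H(Y) = 1.9049 - 0.9911 = 0.9138 bits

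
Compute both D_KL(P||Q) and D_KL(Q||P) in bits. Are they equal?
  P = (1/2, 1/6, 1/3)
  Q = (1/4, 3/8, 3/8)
D_KL(P||Q) = 0.2484, D_KL(Q||P) = 0.2524

KL divergence is not symmetric: D_KL(P||Q) ≠ D_KL(Q||P) in general.

D_KL(P||Q) = 0.2484 bits
D_KL(Q||P) = 0.2524 bits

No, they are not equal!

This asymmetry is why KL divergence is not a true distance metric.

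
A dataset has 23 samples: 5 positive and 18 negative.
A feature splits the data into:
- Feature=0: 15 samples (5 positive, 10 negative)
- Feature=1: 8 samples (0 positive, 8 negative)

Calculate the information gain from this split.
0.1565 bits

Information Gain = H(Y) - H(Y|Feature)

Before split:
P(positive) = 5/23 = 0.2174
H(Y) = 0.7554 bits

After split:
Feature=0: H = 0.9183 bits (weight = 15/23)
Feature=1: H = 0.0000 bits (weight = 8/23)
H(Y|Feature) = (15/23)×0.9183 + (8/23)×0.0000 = 0.5989 bits

Information Gain = 0.7554 - 0.5989 = 0.1565 bits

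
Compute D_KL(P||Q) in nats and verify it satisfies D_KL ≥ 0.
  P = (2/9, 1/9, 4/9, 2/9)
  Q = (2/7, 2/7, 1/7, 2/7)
0.2878 nats

KL divergence satisfies the Gibbs inequality: D_KL(P||Q) ≥ 0 for all distributions P, Q.

D_KL(P||Q) = Σ p(x) log(p(x)/q(x))
Term by term:
  x=0: 2/9 × log_e[(2/9)/(2/7)] = -0.0558
  x=1: 1/9 × log_e[(1/9)/(2/7)] = -0.1049
  x=2: 4/9 × log_e[(4/9)/(1/7)] = 0.5044
  x=3: 2/9 × log_e[(2/9)/(2/7)] = -0.0558
D_KL(P||Q) = 0.2878 nats

D_KL(P||Q) = 0.2878 ≥ 0 ✓

This non-negativity is a fundamental property: relative entropy cannot be negative because it measures how different Q is from P.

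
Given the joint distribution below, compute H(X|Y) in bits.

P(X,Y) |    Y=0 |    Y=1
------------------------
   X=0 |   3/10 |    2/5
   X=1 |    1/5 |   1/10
0.8464 bits

Using the chain rule: H(X|Y) = H(X,Y) - H(Y)

First, compute H(X,Y) = 1.8464 bits

Marginal P(Y) = (1/2, 1/2)
H(Y) = 1.0000 bits

H(X|Y) = H(X,Y) - H(Y) = 1.8464 - 1.0000 = 0.8464 bits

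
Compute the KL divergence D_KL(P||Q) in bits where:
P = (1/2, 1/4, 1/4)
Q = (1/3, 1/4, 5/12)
0.1082 bits

KL divergence: D_KL(P||Q) = Σ p(x) log(p(x)/q(x))

Computing term by term:
  x=0: 1/2 × log_2[(1/2)/(1/3)] = 1/2 × 0.5850 = 0.2925
  x=1: 1/4 × log_2[(1/4)/(1/4)] = 1/4 × 0.0000 = 0.0000
  x=2: 1/4 × log_2[(1/4)/(5/12)] = 1/4 × -0.7370 = -0.1842

D_KL(P||Q) = 0.1082 bits

Note: KL divergence is always non-negative and equals 0 iff P = Q.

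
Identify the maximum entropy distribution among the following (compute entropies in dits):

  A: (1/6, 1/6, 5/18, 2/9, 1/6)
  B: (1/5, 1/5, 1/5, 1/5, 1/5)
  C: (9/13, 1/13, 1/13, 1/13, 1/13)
B

For a discrete distribution over n outcomes, entropy is maximized by the uniform distribution.

Computing entropies:
H(A) = 0.6888 dits
H(B) = 0.6990 dits
H(C) = 0.4533 dits

The uniform distribution (where all probabilities equal 1/5) achieves the maximum entropy of log_10(5) = 0.6990 dits.

Distribution B has the highest entropy.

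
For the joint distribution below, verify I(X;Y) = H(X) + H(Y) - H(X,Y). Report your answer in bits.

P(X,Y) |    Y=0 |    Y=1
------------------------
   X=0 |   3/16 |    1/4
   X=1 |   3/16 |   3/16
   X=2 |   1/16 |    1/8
I(X;Y) = 0.0105 bits

Mutual information has multiple equivalent forms:
- I(X;Y) = H(X) - H(X|Y)
- I(X;Y) = H(Y) - H(Y|X)
- I(X;Y) = H(X) + H(Y) - H(X,Y)

Computing all quantities:
H(X) = 1.5052, H(Y) = 0.9887, H(X,Y) = 2.4835
H(X|Y) = 1.4948, H(Y|X) = 0.9782

Verification:
H(X) - H(X|Y) = 1.5052 - 1.4948 = 0.0105
H(Y) - H(Y|X) = 0.9887 - 0.9782 = 0.0105
H(X) + H(Y) - H(X,Y) = 1.5052 + 0.9887 - 2.4835 = 0.0105

All forms give I(X;Y) = 0.0105 bits. ✓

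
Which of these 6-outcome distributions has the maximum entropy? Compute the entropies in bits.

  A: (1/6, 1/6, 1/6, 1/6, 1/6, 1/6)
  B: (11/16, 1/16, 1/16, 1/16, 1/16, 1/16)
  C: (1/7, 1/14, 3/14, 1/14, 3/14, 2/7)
A

For a discrete distribution over n outcomes, entropy is maximized by the uniform distribution.

Computing entropies:
H(A) = 2.5850 bits
H(B) = 1.6216 bits
H(C) = 2.4138 bits

The uniform distribution (where all probabilities equal 1/6) achieves the maximum entropy of log_2(6) = 2.5850 bits.

Distribution A has the highest entropy.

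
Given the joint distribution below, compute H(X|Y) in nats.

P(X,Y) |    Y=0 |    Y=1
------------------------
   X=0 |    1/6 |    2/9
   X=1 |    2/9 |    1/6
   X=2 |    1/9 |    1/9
1.0609 nats

Using the chain rule: H(X|Y) = H(X,Y) - H(Y)

First, compute H(X,Y) = 1.7540 nats

Marginal P(Y) = (1/2, 1/2)
H(Y) = 0.6931 nats

H(X|Y) = H(X,Y) - H(Y) = 1.7540 - 0.6931 = 1.0609 nats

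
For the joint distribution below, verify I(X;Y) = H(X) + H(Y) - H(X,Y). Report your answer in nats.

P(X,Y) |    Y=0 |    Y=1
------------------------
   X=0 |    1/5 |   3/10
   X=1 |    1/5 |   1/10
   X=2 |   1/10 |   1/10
I(X;Y) = 0.0271 nats

Mutual information has multiple equivalent forms:
- I(X;Y) = H(X) - H(X|Y)
- I(X;Y) = H(Y) - H(Y|X)
- I(X;Y) = H(X) + H(Y) - H(X,Y)

Computing all quantities:
H(X) = 1.0297, H(Y) = 0.6931, H(X,Y) = 1.6957
H(X|Y) = 1.0026, H(Y|X) = 0.6661

Verification:
H(X) - H(X|Y) = 1.0297 - 1.0026 = 0.0271
H(Y) - H(Y|X) = 0.6931 - 0.6661 = 0.0271
H(X) + H(Y) - H(X,Y) = 1.0297 + 0.6931 - 1.6957 = 0.0271

All forms give I(X;Y) = 0.0271 nats. ✓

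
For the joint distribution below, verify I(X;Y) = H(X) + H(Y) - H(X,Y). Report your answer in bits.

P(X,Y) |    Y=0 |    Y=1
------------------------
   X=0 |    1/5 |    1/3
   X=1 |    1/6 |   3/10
I(X;Y) = 0.0002 bits

Mutual information has multiple equivalent forms:
- I(X;Y) = H(X) - H(X|Y)
- I(X;Y) = H(Y) - H(Y|X)
- I(X;Y) = H(X) + H(Y) - H(X,Y)

Computing all quantities:
H(X) = 0.9968, H(Y) = 0.9481, H(X,Y) = 1.9446
H(X|Y) = 0.9965, H(Y|X) = 0.9478

Verification:
H(X) - H(X|Y) = 0.9968 - 0.9965 = 0.0002
H(Y) - H(Y|X) = 0.9481 - 0.9478 = 0.0002
H(X) + H(Y) - H(X,Y) = 0.9968 + 0.9481 - 1.9446 = 0.0002

All forms give I(X;Y) = 0.0002 bits. ✓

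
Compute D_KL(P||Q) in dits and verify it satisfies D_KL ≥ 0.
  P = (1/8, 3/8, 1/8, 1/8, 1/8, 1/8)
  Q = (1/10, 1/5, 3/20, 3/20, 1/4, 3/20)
0.0472 dits

KL divergence satisfies the Gibbs inequality: D_KL(P||Q) ≥ 0 for all distributions P, Q.

D_KL(P||Q) = Σ p(x) log(p(x)/q(x))
Term by term:
  x=0: 1/8 × log_10[(1/8)/(1/10)] = 0.0121
  x=1: 3/8 × log_10[(3/8)/(1/5)] = 0.1024
  x=2: 1/8 × log_10[(1/8)/(3/20)] = -0.0099
  x=3: 1/8 × log_10[(1/8)/(3/20)] = -0.0099
  x=4: 1/8 × log_10[(1/8)/(1/4)] = -0.0376
  x=5: 1/8 × log_10[(1/8)/(3/20)] = -0.0099
D_KL(P||Q) = 0.0472 dits

D_KL(P||Q) = 0.0472 ≥ 0 ✓

This non-negativity is a fundamental property: relative entropy cannot be negative because it measures how different Q is from P.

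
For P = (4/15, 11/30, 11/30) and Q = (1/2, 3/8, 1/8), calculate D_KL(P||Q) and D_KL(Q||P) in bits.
D_KL(P||Q) = 0.3155, D_KL(Q||P) = 0.2715

KL divergence is not symmetric: D_KL(P||Q) ≠ D_KL(Q||P) in general.

D_KL(P||Q) = 0.3155 bits
D_KL(Q||P) = 0.2715 bits

No, they are not equal!

This asymmetry is why KL divergence is not a true distance metric.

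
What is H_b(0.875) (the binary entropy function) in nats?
0.3768 nats

The binary entropy function is:
H(p) = -p log(p) - (1-p) log(1-p)

H(0.875) = -0.875 × log_e(0.875) - 0.125 × log_e(0.125)
H(0.875) = 0.3768 nats

Note: Binary entropy is maximized at p=0.5 (H=1 bit) and minimized at p=0 or p=1 (H=0).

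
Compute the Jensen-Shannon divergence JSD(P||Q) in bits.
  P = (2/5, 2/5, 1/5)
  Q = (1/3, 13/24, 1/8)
0.0162 bits

Jensen-Shannon divergence is:
JSD(P||Q) = 0.5 × D_KL(P||M) + 0.5 × D_KL(Q||M)
where M = 0.5 × (P + Q) is the mixture distribution.

M = 0.5 × (2/5, 2/5, 1/5) + 0.5 × (1/3, 13/24, 1/8) = (11/30, 0.470833, 0.1625)

D_KL(P||M) = 0.0160 bits
D_KL(Q||M) = 0.0164 bits

JSD(P||Q) = 0.5 × 0.0160 + 0.5 × 0.0164 = 0.0162 bits

Unlike KL divergence, JSD is symmetric and bounded: 0 ≤ JSD ≤ log(2).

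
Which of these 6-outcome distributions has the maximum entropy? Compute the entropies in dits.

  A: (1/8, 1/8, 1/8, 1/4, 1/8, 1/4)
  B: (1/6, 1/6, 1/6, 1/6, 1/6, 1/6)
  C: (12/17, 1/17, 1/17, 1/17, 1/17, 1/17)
B

For a discrete distribution over n outcomes, entropy is maximized by the uniform distribution.

Computing entropies:
H(A) = 0.7526 dits
H(B) = 0.7782 dits
H(C) = 0.4687 dits

The uniform distribution (where all probabilities equal 1/6) achieves the maximum entropy of log_10(6) = 0.7782 dits.

Distribution B has the highest entropy.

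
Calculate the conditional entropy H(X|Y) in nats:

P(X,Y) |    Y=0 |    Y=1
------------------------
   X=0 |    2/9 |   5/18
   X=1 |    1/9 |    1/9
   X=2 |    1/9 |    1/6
1.0341 nats

Using the chain rule: H(X|Y) = H(X,Y) - H(Y)

First, compute H(X,Y) = 1.7211 nats

Marginal P(Y) = (4/9, 5/9)
H(Y) = 0.6870 nats

H(X|Y) = H(X,Y) - H(Y) = 1.7211 - 0.6870 = 1.0341 nats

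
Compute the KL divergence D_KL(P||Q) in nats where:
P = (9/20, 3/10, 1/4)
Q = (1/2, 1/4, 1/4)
0.0073 nats

KL divergence: D_KL(P||Q) = Σ p(x) log(p(x)/q(x))

Computing term by term:
  x=0: 9/20 × log_e[(9/20)/(1/2)] = 9/20 × -0.1054 = -0.0474
  x=1: 3/10 × log_e[(3/10)/(1/4)] = 3/10 × 0.1823 = 0.0547
  x=2: 1/4 × log_e[(1/4)/(1/4)] = 1/4 × 0.0000 = 0.0000

D_KL(P||Q) = 0.0073 nats

Note: KL divergence is always non-negative and equals 0 iff P = Q.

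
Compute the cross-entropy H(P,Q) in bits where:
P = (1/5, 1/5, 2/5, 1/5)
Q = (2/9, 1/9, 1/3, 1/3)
2.0189 bits

Cross-entropy: H(P,Q) = -Σ p(x) log q(x)

Alternatively: H(P,Q) = H(P) + D_KL(P||Q)
H(P) = 1.9219 bits
D_KL(P||Q) = 0.0970 bits

H(P,Q) = 1.9219 + 0.0970 = 2.0189 bits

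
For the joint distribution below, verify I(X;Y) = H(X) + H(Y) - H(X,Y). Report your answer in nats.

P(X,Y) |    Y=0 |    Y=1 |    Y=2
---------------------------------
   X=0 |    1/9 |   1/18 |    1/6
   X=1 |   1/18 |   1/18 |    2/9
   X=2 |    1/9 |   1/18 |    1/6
I(X;Y) = 0.0175 nats

Mutual information has multiple equivalent forms:
- I(X;Y) = H(X) - H(X|Y)
- I(X;Y) = H(Y) - H(Y|X)
- I(X;Y) = H(X) + H(Y) - H(X,Y)

Computing all quantities:
H(X) = 1.0986, H(Y) = 0.9810, H(X,Y) = 2.0621
H(X|Y) = 1.0811, H(Y|X) = 0.9635

Verification:
H(X) - H(X|Y) = 1.0986 - 1.0811 = 0.0175
H(Y) - H(Y|X) = 0.9810 - 0.9635 = 0.0175
H(X) + H(Y) - H(X,Y) = 1.0986 + 0.9810 - 2.0621 = 0.0175

All forms give I(X;Y) = 0.0175 nats. ✓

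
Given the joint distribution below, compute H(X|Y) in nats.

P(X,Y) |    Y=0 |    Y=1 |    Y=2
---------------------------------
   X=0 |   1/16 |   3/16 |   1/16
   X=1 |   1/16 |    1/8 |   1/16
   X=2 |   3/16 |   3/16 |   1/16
1.0440 nats

Using the chain rule: H(X|Y) = H(X,Y) - H(Y)

First, compute H(X,Y) = 2.0680 nats

Marginal P(Y) = (5/16, 1/2, 3/16)
H(Y) = 1.0239 nats

H(X|Y) = H(X,Y) - H(Y) = 2.0680 - 1.0239 = 1.0440 nats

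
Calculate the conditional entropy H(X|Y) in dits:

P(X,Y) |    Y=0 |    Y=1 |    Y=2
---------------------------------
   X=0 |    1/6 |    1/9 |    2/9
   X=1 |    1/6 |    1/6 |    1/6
0.2969 dits

Using the chain rule: H(X|Y) = H(X,Y) - H(Y)

First, compute H(X,Y) = 0.7700 dits

Marginal P(Y) = (1/3, 5/18, 7/18)
H(Y) = 0.4731 dits

H(X|Y) = H(X,Y) - H(Y) = 0.7700 - 0.4731 = 0.2969 dits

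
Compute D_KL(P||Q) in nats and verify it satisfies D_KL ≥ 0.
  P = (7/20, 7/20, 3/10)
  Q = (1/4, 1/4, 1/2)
0.0823 nats

KL divergence satisfies the Gibbs inequality: D_KL(P||Q) ≥ 0 for all distributions P, Q.

D_KL(P||Q) = Σ p(x) log(p(x)/q(x))
Term by term:
  x=0: 7/20 × log_e[(7/20)/(1/4)] = 0.1178
  x=1: 7/20 × log_e[(7/20)/(1/4)] = 0.1178
  x=2: 3/10 × log_e[(3/10)/(1/2)] = -0.1532
D_KL(P||Q) = 0.0823 nats

D_KL(P||Q) = 0.0823 ≥ 0 ✓

This non-negativity is a fundamental property: relative entropy cannot be negative because it measures how different Q is from P.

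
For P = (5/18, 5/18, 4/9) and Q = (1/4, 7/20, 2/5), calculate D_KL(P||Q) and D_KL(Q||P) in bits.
D_KL(P||Q) = 0.0172, D_KL(Q||P) = 0.0179

KL divergence is not symmetric: D_KL(P||Q) ≠ D_KL(Q||P) in general.

D_KL(P||Q) = 0.0172 bits
D_KL(Q||P) = 0.0179 bits

No, they are not equal!

This asymmetry is why KL divergence is not a true distance metric.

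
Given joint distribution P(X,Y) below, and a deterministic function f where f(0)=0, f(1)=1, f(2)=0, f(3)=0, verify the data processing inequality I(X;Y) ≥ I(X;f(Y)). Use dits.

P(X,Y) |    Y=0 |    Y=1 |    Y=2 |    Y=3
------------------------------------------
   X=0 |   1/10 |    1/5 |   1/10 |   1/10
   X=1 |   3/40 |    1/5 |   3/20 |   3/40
I(X;Y) = 0.0037, I(X;f(Y)) = 0.0000, inequality holds: 0.0037 ≥ 0.0000

Data Processing Inequality: For any Markov chain X → Y → Z, we have I(X;Y) ≥ I(X;Z).

Here Z = f(Y) is a deterministic function of Y, forming X → Y → Z.

Original I(X;Y) = 0.0037 dits

After applying f:
P(X,Z) where Z=f(Y):
- P(X,Z=0) = P(X,Y=0) + P(X,Y=2) + P(X,Y=3)
- P(X,Z=1) = P(X,Y=1)

I(X;Z) = I(X;f(Y)) = 0.0000 dits

Verification: 0.0037 ≥ 0.0000 ✓

Information cannot be created by processing; the function f can only lose information about X.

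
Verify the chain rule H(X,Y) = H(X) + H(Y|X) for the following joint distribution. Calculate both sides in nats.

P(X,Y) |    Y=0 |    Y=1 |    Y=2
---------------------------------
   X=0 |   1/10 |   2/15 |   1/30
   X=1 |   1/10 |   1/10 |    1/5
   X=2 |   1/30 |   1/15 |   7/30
H(X,Y) = 2.0282, H(X) = 1.0852, H(Y|X) = 0.9430 (all in nats)

Chain rule: H(X,Y) = H(X) + H(Y|X)

Left side — joint entropy directly:
H(X,Y) = -Σ p(x,y) log p(x,y) = 2.0282 nats

Right side — compute H(Y|X) from the conditional distributions:
P(X) = (4/15, 2/5, 1/3), so H(X) = 1.0852 nats
H(Y|X) = Σ_x P(X=x) · H(Y|X=x):
  P(Y|X=0) = (3/8, 1/2, 1/8), H(Y|X=0) = 0.9743, weight P(X=0) = 4/15
  P(Y|X=1) = (1/4, 1/4, 1/2), H(Y|X=1) = 1.0397, weight P(X=1) = 2/5
  P(Y|X=2) = (1/10, 1/5, 7/10), H(Y|X=2) = 0.8018, weight P(X=2) = 1/3
H(Y|X) = 0.9430 nats

H(X) + H(Y|X) = 1.0852 + 0.9430 = 2.0282 nats

Both sides equal 2.0282 nats. ✓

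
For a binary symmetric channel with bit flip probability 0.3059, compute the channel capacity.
0.1116 bits

For a binary symmetric channel (BSC) with error probability p:
Capacity C = 1 - H(p) bits per symbol

where H(p) = -p log₂(p) - (1-p) log₂(1-p) is the binary entropy function.

H(0.3059) = 0.8884 bits
C = 1 - 0.8884 = 0.1116 bits per symbol

This means we can reliably transmit up to 0.1116 bits of information per channel use.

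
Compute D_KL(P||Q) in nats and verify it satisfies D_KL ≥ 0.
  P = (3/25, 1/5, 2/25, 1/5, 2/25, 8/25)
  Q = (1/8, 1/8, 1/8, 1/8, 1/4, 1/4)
0.1352 nats

KL divergence satisfies the Gibbs inequality: D_KL(P||Q) ≥ 0 for all distributions P, Q.

D_KL(P||Q) = Σ p(x) log(p(x)/q(x))
Term by term:
  x=0: 3/25 × log_e[(3/25)/(1/8)] = -0.0049
  x=1: 1/5 × log_e[(1/5)/(1/8)] = 0.0940
  x=2: 2/25 × log_e[(2/25)/(1/8)] = -0.0357
  x=3: 1/5 × log_e[(1/5)/(1/8)] = 0.0940
  x=4: 2/25 × log_e[(2/25)/(1/4)] = -0.0912
  x=5: 8/25 × log_e[(8/25)/(1/4)] = 0.0790
D_KL(P||Q) = 0.1352 nats

D_KL(P||Q) = 0.1352 ≥ 0 ✓

This non-negativity is a fundamental property: relative entropy cannot be negative because it measures how different Q is from P.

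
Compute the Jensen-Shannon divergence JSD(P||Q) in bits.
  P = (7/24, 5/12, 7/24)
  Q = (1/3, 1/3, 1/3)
0.0054 bits

Jensen-Shannon divergence is:
JSD(P||Q) = 0.5 × D_KL(P||M) + 0.5 × D_KL(Q||M)
where M = 0.5 × (P + Q) is the mixture distribution.

M = 0.5 × (7/24, 5/12, 7/24) + 0.5 × (1/3, 1/3, 1/3) = (5/16, 3/8, 5/16)

D_KL(P||M) = 0.0053 bits
D_KL(Q||M) = 0.0054 bits

JSD(P||Q) = 0.5 × 0.0053 + 0.5 × 0.0054 = 0.0054 bits

Unlike KL divergence, JSD is symmetric and bounded: 0 ≤ JSD ≤ log(2).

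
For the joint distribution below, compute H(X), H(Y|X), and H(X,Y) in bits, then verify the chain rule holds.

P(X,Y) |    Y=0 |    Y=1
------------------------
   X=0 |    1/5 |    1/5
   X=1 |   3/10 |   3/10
H(X,Y) = 1.9710, H(X) = 0.9710, H(Y|X) = 1.0000 (all in bits)

Chain rule: H(X,Y) = H(X) + H(Y|X)

Left side — joint entropy directly:
H(X,Y) = -Σ p(x,y) log p(x,y) = 1.9710 bits

Right side — compute H(Y|X) from the conditional distributions:
P(X) = (2/5, 3/5), so H(X) = 0.9710 bits
H(Y|X) = Σ_x P(X=x) · H(Y|X=x):
  P(Y|X=0) = (1/2, 1/2), H(Y|X=0) = 1.0000, weight P(X=0) = 2/5
  P(Y|X=1) = (1/2, 1/2), H(Y|X=1) = 1.0000, weight P(X=1) = 3/5
H(Y|X) = 1.0000 bits

H(X) + H(Y|X) = 0.9710 + 1.0000 = 1.9710 bits

Both sides equal 1.9710 bits. ✓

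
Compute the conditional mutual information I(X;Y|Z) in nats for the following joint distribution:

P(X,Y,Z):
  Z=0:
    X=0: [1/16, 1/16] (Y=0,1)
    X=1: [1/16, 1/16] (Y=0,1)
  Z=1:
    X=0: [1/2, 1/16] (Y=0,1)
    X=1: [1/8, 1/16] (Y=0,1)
0.0224 nats

Conditional mutual information: I(X;Y|Z) = H(X|Z) + H(Y|Z) - H(X,Y|Z)

H(Z) = 0.5623
H(X,Z) = 1.1574 → H(X|Z) = 0.5950
H(Y,Z) = 1.0735 → H(Y|Z) = 0.5112
H(X,Y,Z) = 1.6462 → H(X,Y|Z) = 1.0839

I(X;Y|Z) = 0.5950 + 0.5112 - 1.0839 = 0.0224 nats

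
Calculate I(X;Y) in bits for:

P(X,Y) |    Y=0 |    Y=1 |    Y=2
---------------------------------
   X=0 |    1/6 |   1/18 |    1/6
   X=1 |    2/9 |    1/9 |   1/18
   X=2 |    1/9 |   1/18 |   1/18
0.0626 bits

Mutual information: I(X;Y) = H(X) + H(Y) - H(X,Y)

Marginals:
P(X) = (7/18, 7/18, 2/9), H(X) = 1.5420 bits
P(Y) = (1/2, 2/9, 5/18), H(Y) = 1.4955 bits

Joint entropy: H(X,Y) = 2.9749 bits

I(X;Y) = 1.5420 + 1.4955 - 2.9749 = 0.0626 bits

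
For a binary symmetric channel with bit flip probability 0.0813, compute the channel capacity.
0.5933 bits

For a binary symmetric channel (BSC) with error probability p:
Capacity C = 1 - H(p) bits per symbol

where H(p) = -p log₂(p) - (1-p) log₂(1-p) is the binary entropy function.

H(0.0813) = 0.4067 bits
C = 1 - 0.4067 = 0.5933 bits per symbol

This means we can reliably transmit up to 0.5933 bits of information per channel use.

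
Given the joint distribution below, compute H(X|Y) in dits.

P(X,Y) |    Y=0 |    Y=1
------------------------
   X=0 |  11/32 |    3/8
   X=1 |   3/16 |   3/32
0.2517 dits

Using the chain rule: H(X|Y) = H(X,Y) - H(Y)

First, compute H(X,Y) = 0.5518 dits

Marginal P(Y) = (17/32, 15/32)
H(Y) = 0.3002 dits

H(X|Y) = H(X,Y) - H(Y) = 0.5518 - 0.3002 = 0.2517 dits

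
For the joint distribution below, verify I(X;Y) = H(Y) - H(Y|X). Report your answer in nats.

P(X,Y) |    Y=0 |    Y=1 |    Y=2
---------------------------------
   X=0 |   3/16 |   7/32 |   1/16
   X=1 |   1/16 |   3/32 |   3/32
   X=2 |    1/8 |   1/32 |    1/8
I(X;Y) = 0.0853 nats

Mutual information has multiple equivalent forms:
- I(X;Y) = H(X) - H(X|Y)
- I(X;Y) = H(Y) - H(Y|X)
- I(X;Y) = H(X) + H(Y) - H(X,Y)

Computing all quantities:
H(X) = 1.0585, H(Y) = 1.0916, H(X,Y) = 2.0649
H(X|Y) = 0.9733, H(Y|X) = 1.0064

Verification:
H(X) - H(X|Y) = 1.0585 - 0.9733 = 0.0853
H(Y) - H(Y|X) = 1.0916 - 1.0064 = 0.0853
H(X) + H(Y) - H(X,Y) = 1.0585 + 1.0916 - 2.0649 = 0.0853

All forms give I(X;Y) = 0.0853 nats. ✓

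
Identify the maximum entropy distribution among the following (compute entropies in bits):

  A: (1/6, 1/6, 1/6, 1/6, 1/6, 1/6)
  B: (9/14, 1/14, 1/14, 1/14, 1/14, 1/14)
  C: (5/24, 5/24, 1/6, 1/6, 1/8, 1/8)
A

For a discrete distribution over n outcomes, entropy is maximized by the uniform distribution.

Computing entropies:
H(A) = 2.5850 bits
H(B) = 1.7695 bits
H(C) = 2.5546 bits

The uniform distribution (where all probabilities equal 1/6) achieves the maximum entropy of log_2(6) = 2.5850 bits.

Distribution A has the highest entropy.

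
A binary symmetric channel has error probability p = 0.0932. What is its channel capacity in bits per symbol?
0.5529 bits

For a binary symmetric channel (BSC) with error probability p:
Capacity C = 1 - H(p) bits per symbol

where H(p) = -p log₂(p) - (1-p) log₂(1-p) is the binary entropy function.

H(0.0932) = 0.4471 bits
C = 1 - 0.4471 = 0.5529 bits per symbol

This means we can reliably transmit up to 0.5529 bits of information per channel use.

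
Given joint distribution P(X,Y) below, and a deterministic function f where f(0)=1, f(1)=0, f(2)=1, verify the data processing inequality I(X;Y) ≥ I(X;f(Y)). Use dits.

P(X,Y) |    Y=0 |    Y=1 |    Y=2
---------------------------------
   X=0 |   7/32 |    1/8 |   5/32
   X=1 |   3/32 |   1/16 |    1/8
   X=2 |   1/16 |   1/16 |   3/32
I(X;Y) = 0.0052, I(X;f(Y)) = 0.0006, inequality holds: 0.0052 ≥ 0.0006

Data Processing Inequality: For any Markov chain X → Y → Z, we have I(X;Y) ≥ I(X;Z).

Here Z = f(Y) is a deterministic function of Y, forming X → Y → Z.

Original I(X;Y) = 0.0052 dits

After applying f:
P(X,Z) where Z=f(Y):
- P(X,Z=0) = P(X,Y=1)
- P(X,Z=1) = P(X,Y=0) + P(X,Y=2)

I(X;Z) = I(X;f(Y)) = 0.0006 dits

Verification: 0.0052 ≥ 0.0006 ✓

Information cannot be created by processing; the function f can only lose information about X.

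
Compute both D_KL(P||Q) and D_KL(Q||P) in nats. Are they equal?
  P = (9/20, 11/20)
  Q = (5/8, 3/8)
D_KL(P||Q) = 0.0628, D_KL(Q||P) = 0.0617

KL divergence is not symmetric: D_KL(P||Q) ≠ D_KL(Q||P) in general.

D_KL(P||Q) = 0.0628 nats
D_KL(Q||P) = 0.0617 nats

No, they are not equal!

This asymmetry is why KL divergence is not a true distance metric.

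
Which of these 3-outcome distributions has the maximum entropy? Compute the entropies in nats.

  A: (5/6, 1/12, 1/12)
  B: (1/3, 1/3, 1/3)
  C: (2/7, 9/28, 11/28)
B

For a discrete distribution over n outcomes, entropy is maximized by the uniform distribution.

Computing entropies:
H(A) = 0.5661 nats
H(B) = 1.0986 nats
H(C) = 1.0898 nats

The uniform distribution (where all probabilities equal 1/3) achieves the maximum entropy of log_e(3) = 1.0986 nats.

Distribution B has the highest entropy.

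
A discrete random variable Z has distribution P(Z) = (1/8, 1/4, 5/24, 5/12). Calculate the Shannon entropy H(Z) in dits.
0.5637 dits

Shannon entropy is H(X) = -Σ p(x) log p(x).

For P = (1/8, 1/4, 5/24, 5/12):
H = -1/8 × log_10(1/8) -1/4 × log_10(1/4) -5/24 × log_10(5/24) -5/12 × log_10(5/12)
H = 0.5637 dits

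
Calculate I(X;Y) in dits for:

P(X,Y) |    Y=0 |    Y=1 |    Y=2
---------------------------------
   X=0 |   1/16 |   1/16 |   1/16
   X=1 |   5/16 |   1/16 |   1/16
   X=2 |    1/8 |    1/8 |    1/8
0.0319 dits

Mutual information: I(X;Y) = H(X) + H(Y) - H(X,Y)

Marginals:
P(X) = (3/16, 7/16, 3/8), H(X) = 0.4531 dits
P(Y) = (1/2, 1/4, 1/4), H(Y) = 0.4515 dits

Joint entropy: H(X,Y) = 0.8728 dits

I(X;Y) = 0.4531 + 0.4515 - 0.8728 = 0.0319 dits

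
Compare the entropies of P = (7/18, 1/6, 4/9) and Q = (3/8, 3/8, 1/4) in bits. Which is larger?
Q

Computing entropies in bits:
H(P) = 1.4807
H(Q) = 1.5613

Distribution Q has higher entropy.

Intuition: The distribution closer to uniform (more spread out) has higher entropy.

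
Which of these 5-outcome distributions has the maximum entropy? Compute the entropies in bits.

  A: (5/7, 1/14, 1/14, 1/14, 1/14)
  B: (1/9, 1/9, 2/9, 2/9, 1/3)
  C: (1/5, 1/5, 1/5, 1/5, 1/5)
C

For a discrete distribution over n outcomes, entropy is maximized by the uniform distribution.

Computing entropies:
H(A) = 1.4345 bits
H(B) = 2.1972 bits
H(C) = 2.3219 bits

The uniform distribution (where all probabilities equal 1/5) achieves the maximum entropy of log_2(5) = 2.3219 bits.

Distribution C has the highest entropy.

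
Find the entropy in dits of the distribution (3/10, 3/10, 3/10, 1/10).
0.5706 dits

Shannon entropy is H(X) = -Σ p(x) log p(x).

For P = (3/10, 3/10, 3/10, 1/10):
H = -3/10 × log_10(3/10) -3/10 × log_10(3/10) -3/10 × log_10(3/10) -1/10 × log_10(1/10)
H = 0.5706 dits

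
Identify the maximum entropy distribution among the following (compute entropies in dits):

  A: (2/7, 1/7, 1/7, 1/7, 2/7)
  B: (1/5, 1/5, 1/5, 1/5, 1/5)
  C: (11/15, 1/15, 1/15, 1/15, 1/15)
B

For a discrete distribution over n outcomes, entropy is maximized by the uniform distribution.

Computing entropies:
H(A) = 0.6731 dits
H(B) = 0.6990 dits
H(C) = 0.4124 dits

The uniform distribution (where all probabilities equal 1/5) achieves the maximum entropy of log_10(5) = 0.6990 dits.

Distribution B has the highest entropy.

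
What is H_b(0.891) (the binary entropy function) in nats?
0.3444 nats

The binary entropy function is:
H(p) = -p log(p) - (1-p) log(1-p)

H(0.891) = -0.891 × log_e(0.891) - 0.109 × log_e(0.109)
H(0.891) = 0.3444 nats

Note: Binary entropy is maximized at p=0.5 (H=1 bit) and minimized at p=0 or p=1 (H=0).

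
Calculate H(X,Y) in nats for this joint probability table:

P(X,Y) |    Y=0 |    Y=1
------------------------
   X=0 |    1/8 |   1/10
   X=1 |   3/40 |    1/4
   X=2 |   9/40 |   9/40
1.7023 nats

Joint entropy is H(X,Y) = -Σ_{x,y} p(x,y) log p(x,y).

Summing over all non-zero entries:
H(X,Y) = -[1/8·log_e(1/8) + 1/10·log_e(1/10) + 3/40·log_e(3/40) + 1/4·log_e(1/4) + 9/40·log_e(9/40) + 9/40·log_e(9/40)]
H(X,Y) = 1.7023 nats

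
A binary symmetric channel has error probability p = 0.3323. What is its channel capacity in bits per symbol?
0.0827 bits

For a binary symmetric channel (BSC) with error probability p:
Capacity C = 1 - H(p) bits per symbol

where H(p) = -p log₂(p) - (1-p) log₂(1-p) is the binary entropy function.

H(0.3323) = 0.9173 bits
C = 1 - 0.9173 = 0.0827 bits per symbol

This means we can reliably transmit up to 0.0827 bits of information per channel use.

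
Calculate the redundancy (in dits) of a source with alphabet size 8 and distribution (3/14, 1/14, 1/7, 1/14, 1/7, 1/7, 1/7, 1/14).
0.0312 dits

Redundancy measures how far a source is from maximum entropy:
R = H_max - H(X)

Maximum entropy for 8 symbols: H_max = log_10(8) = 0.9031 dits
Actual entropy: H(X) = 0.8719 dits
Redundancy: R = 0.9031 - 0.8719 = 0.0312 dits

This redundancy represents potential for compression: the source could be compressed by 0.0312 dits per symbol.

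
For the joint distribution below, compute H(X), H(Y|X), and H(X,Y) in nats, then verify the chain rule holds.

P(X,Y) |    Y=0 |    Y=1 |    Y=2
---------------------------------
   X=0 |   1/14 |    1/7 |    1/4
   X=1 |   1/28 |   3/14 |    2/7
H(X,Y) = 1.6201, H(X) = 0.6906, H(Y|X) = 0.9295 (all in nats)

Chain rule: H(X,Y) = H(X) + H(Y|X)

Left side — joint entropy directly:
H(X,Y) = -Σ p(x,y) log p(x,y) = 1.6201 nats

Right side — compute H(Y|X) from the conditional distributions:
P(X) = (13/28, 15/28), so H(X) = 0.6906 nats
H(Y|X) = Σ_x P(X=x) · H(Y|X=x):
  P(Y|X=0) = (2/13, 4/13, 7/13), H(Y|X=0) = 0.9840, weight P(X=0) = 13/28
  P(Y|X=1) = (1/15, 2/5, 8/15), H(Y|X=1) = 0.8823, weight P(X=1) = 15/28
H(Y|X) = 0.9295 nats

H(X) + H(Y|X) = 0.6906 + 0.9295 = 1.6201 nats

Both sides equal 1.6201 nats. ✓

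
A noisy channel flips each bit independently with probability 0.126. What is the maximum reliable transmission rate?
0.4536 bits

For a binary symmetric channel (BSC) with error probability p:
Capacity C = 1 - H(p) bits per symbol

where H(p) = -p log₂(p) - (1-p) log₂(1-p) is the binary entropy function.

H(0.126) = 0.5464 bits
C = 1 - 0.5464 = 0.4536 bits per symbol

This means we can reliably transmit up to 0.4536 bits of information per channel use.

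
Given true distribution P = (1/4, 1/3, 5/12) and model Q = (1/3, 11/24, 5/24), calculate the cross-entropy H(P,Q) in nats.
1.1883 nats

Cross-entropy: H(P,Q) = -Σ p(x) log q(x)

Alternatively: H(P,Q) = H(P) + D_KL(P||Q)
H(P) = 1.0776 nats
D_KL(P||Q) = 0.1107 nats

H(P,Q) = 1.0776 + 0.1107 = 1.1883 nats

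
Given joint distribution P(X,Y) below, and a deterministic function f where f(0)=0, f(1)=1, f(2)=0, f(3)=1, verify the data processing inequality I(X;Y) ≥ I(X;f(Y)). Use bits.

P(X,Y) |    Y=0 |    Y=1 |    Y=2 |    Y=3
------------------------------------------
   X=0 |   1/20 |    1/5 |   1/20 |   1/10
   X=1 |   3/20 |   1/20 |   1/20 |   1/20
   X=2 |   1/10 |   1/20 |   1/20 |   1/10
I(X;Y) = 0.1395, I(X;f(Y)) = 0.0928, inequality holds: 0.1395 ≥ 0.0928

Data Processing Inequality: For any Markov chain X → Y → Z, we have I(X;Y) ≥ I(X;Z).

Here Z = f(Y) is a deterministic function of Y, forming X → Y → Z.

Original I(X;Y) = 0.1395 bits

After applying f:
P(X,Z) where Z=f(Y):
- P(X,Z=0) = P(X,Y=0) + P(X,Y=2)
- P(X,Z=1) = P(X,Y=1) + P(X,Y=3)

I(X;Z) = I(X;f(Y)) = 0.0928 bits

Verification: 0.1395 ≥ 0.0928 ✓

Information cannot be created by processing; the function f can only lose information about X.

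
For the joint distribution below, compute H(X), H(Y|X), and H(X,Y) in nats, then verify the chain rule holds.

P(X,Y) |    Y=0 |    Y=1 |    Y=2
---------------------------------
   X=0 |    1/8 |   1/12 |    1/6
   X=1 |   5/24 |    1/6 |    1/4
H(X,Y) = 1.7376, H(X) = 0.6616, H(Y|X) = 1.0761 (all in nats)

Chain rule: H(X,Y) = H(X) + H(Y|X)

Left side — joint entropy directly:
H(X,Y) = -Σ p(x,y) log p(x,y) = 1.7376 nats

Right side — compute H(Y|X) from the conditional distributions:
P(X) = (3/8, 5/8), so H(X) = 0.6616 nats
H(Y|X) = Σ_x P(X=x) · H(Y|X=x):
  P(Y|X=0) = (1/3, 2/9, 4/9), H(Y|X=0) = 1.0609, weight P(X=0) = 3/8
  P(Y|X=1) = (1/3, 4/15, 2/5), H(Y|X=1) = 1.0852, weight P(X=1) = 5/8
H(Y|X) = 1.0761 nats

H(X) + H(Y|X) = 0.6616 + 1.0761 = 1.7376 nats

Both sides equal 1.7376 nats. ✓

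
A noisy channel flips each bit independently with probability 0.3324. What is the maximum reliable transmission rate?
0.0826 bits

For a binary symmetric channel (BSC) with error probability p:
Capacity C = 1 - H(p) bits per symbol

where H(p) = -p log₂(p) - (1-p) log₂(1-p) is the binary entropy function.

H(0.3324) = 0.9174 bits
C = 1 - 0.9174 = 0.0826 bits per symbol

This means we can reliably transmit up to 0.0826 bits of information per channel use.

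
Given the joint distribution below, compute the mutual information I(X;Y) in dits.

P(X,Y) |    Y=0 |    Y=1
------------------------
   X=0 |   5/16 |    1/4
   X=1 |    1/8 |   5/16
0.0161 dits

Mutual information: I(X;Y) = H(X) + H(Y) - H(X,Y)

Marginals:
P(X) = (9/16, 7/16), H(X) = 0.2976 dits
P(Y) = (7/16, 9/16), H(Y) = 0.2976 dits

Joint entropy: H(X,Y) = 0.5791 dits

I(X;Y) = 0.2976 + 0.2976 - 0.5791 = 0.0161 dits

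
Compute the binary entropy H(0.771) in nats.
0.5381 nats

The binary entropy function is:
H(p) = -p log(p) - (1-p) log(1-p)

H(0.771) = -0.771 × log_e(0.771) - 0.229 × log_e(0.229)
H(0.771) = 0.5381 nats

Note: Binary entropy is maximized at p=0.5 (H=1 bit) and minimized at p=0 or p=1 (H=0).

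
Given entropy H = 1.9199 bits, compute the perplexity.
3.7840

Perplexity is 2^H (or exp(H) for natural log).

H = 1.9199 bits
Perplexity = 2^1.9199 = 3.7840

Interpretation: The model's uncertainty is equivalent to choosing uniformly among 3.8 options.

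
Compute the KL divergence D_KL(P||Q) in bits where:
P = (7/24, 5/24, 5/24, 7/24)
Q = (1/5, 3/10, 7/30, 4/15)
0.0528 bits

KL divergence: D_KL(P||Q) = Σ p(x) log(p(x)/q(x))

Computing term by term:
  x=0: 7/24 × log_2[(7/24)/(1/5)] = 7/24 × 0.5443 = 0.1588
  x=1: 5/24 × log_2[(5/24)/(3/10)] = 5/24 × -0.5261 = -0.1096
  x=2: 5/24 × log_2[(5/24)/(7/30)] = 5/24 × -0.1635 = -0.0341
  x=3: 7/24 × log_2[(7/24)/(4/15)] = 7/24 × 0.1293 = 0.0377

D_KL(P||Q) = 0.0528 bits

Note: KL divergence is always non-negative and equals 0 iff P = Q.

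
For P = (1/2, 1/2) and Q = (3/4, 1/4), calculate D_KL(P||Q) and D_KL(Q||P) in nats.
D_KL(P||Q) = 0.1438, D_KL(Q||P) = 0.1308

KL divergence is not symmetric: D_KL(P||Q) ≠ D_KL(Q||P) in general.

D_KL(P||Q) = 0.1438 nats
D_KL(Q||P) = 0.1308 nats

No, they are not equal!

This asymmetry is why KL divergence is not a true distance metric.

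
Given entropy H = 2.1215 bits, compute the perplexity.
4.3515

Perplexity is 2^H (or exp(H) for natural log).

H = 2.1215 bits
Perplexity = 2^2.1215 = 4.3515

Interpretation: The model's uncertainty is equivalent to choosing uniformly among 4.4 options.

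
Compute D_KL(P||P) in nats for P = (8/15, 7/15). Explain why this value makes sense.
0.0000 nats

KL divergence satisfies the Gibbs inequality: D_KL(P||Q) ≥ 0 for all distributions P, Q.

D_KL(P||Q) = Σ p(x) log(p(x)/q(x))
Each term is p(x) × log_e(p(x)/p(x)) = p(x) × log_e(1) = 0, so the sum is 0.
D_KL(P||Q) = 0.0000 nats

When P = Q, the KL divergence is exactly 0, as there is no 'divergence' between identical distributions.

This non-negativity is a fundamental property: relative entropy cannot be negative because it measures how different Q is from P.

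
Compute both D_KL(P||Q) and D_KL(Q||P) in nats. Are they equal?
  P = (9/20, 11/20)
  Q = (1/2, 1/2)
D_KL(P||Q) = 0.0050, D_KL(Q||P) = 0.0050

KL divergence is not symmetric: D_KL(P||Q) ≠ D_KL(Q||P) in general.

D_KL(P||Q) = 0.0050 nats
D_KL(Q||P) = 0.0050 nats

In this case they happen to be equal (to 4 decimal places).

This asymmetry is why KL divergence is not a true distance metric.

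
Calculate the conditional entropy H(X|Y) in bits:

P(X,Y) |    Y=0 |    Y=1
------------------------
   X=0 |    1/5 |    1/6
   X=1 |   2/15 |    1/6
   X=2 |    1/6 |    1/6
1.5753 bits

Using the chain rule: H(X|Y) = H(X,Y) - H(Y)

First, compute H(X,Y) = 2.5753 bits

Marginal P(Y) = (1/2, 1/2)
H(Y) = 1.0000 bits

H(X|Y) = H(X,Y) - H(Y) = 2.5753 - 1.0000 = 1.5753 bits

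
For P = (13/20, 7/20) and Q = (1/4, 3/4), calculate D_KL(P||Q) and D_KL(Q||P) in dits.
D_KL(P||Q) = 0.1539, D_KL(Q||P) = 0.1445

KL divergence is not symmetric: D_KL(P||Q) ≠ D_KL(Q||P) in general.

D_KL(P||Q) = 0.1539 dits
D_KL(Q||P) = 0.1445 dits

No, they are not equal!

This asymmetry is why KL divergence is not a true distance metric.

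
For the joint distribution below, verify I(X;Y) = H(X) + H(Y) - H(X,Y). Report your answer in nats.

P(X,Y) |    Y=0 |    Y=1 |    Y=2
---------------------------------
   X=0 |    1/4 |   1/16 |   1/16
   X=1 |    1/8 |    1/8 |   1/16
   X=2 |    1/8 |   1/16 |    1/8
I(X;Y) = 0.0551 nats

Mutual information has multiple equivalent forms:
- I(X;Y) = H(X) - H(X|Y)
- I(X;Y) = H(Y) - H(Y|X)
- I(X;Y) = H(X) + H(Y) - H(X,Y)

Computing all quantities:
H(X) = 1.0948, H(Y) = 1.0397, H(X,Y) = 2.0794
H(X|Y) = 1.0397, H(Y|X) = 0.9847

Verification:
H(X) - H(X|Y) = 1.0948 - 1.0397 = 0.0551
H(Y) - H(Y|X) = 1.0397 - 0.9847 = 0.0551
H(X) + H(Y) - H(X,Y) = 1.0948 + 1.0397 - 2.0794 = 0.0551

All forms give I(X;Y) = 0.0551 nats. ✓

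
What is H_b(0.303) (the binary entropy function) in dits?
0.2664 dits

The binary entropy function is:
H(p) = -p log(p) - (1-p) log(1-p)

H(0.303) = -0.303 × log_10(0.303) - 0.697 × log_10(0.697)
H(0.303) = 0.2664 dits

Note: Binary entropy is maximized at p=0.5 (H=1 bit) and minimized at p=0 or p=1 (H=0).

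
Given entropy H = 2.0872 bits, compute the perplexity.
4.2492

Perplexity is 2^H (or exp(H) for natural log).

H = 2.0872 bits
Perplexity = 2^2.0872 = 4.2492

Interpretation: The model's uncertainty is equivalent to choosing uniformly among 4.2 options.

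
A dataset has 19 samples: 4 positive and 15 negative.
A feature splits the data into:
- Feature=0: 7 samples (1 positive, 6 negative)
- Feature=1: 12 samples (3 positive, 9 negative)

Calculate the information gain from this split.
0.0121 bits

Information Gain = H(Y) - H(Y|Feature)

Before split:
P(positive) = 4/19 = 0.2105
H(Y) = 0.7425 bits

After split:
Feature=0: H = 0.5917 bits (weight = 7/19)
Feature=1: H = 0.8113 bits (weight = 12/19)
H(Y|Feature) = (7/19)×0.5917 + (12/19)×0.8113 = 0.7304 bits

Information Gain = 0.7425 - 0.7304 = 0.0121 bits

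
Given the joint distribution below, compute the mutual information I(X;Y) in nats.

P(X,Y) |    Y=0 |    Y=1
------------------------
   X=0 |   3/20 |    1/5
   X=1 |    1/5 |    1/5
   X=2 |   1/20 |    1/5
0.0316 nats

Mutual information: I(X;Y) = H(X) + H(Y) - H(X,Y)

Marginals:
P(X) = (7/20, 2/5, 1/4), H(X) = 1.0805 nats
P(Y) = (2/5, 3/5), H(Y) = 0.6730 nats

Joint entropy: H(X,Y) = 1.7219 nats

I(X;Y) = 1.0805 + 0.6730 - 1.7219 = 0.0316 nats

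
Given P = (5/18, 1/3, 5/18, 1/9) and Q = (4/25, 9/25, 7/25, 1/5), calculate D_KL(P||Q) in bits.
0.0866 bits

KL divergence: D_KL(P||Q) = Σ p(x) log(p(x)/q(x))

Computing term by term:
  x=0: 5/18 × log_2[(5/18)/(4/25)] = 5/18 × 0.7959 = 0.2211
  x=1: 1/3 × log_2[(1/3)/(9/25)] = 1/3 × -0.1110 = -0.0370
  x=2: 5/18 × log_2[(5/18)/(7/25)] = 5/18 × -0.0115 = -0.0032
  x=3: 1/9 × log_2[(1/9)/(1/5)] = 1/9 × -0.8480 = -0.0942

D_KL(P||Q) = 0.0866 bits

Note: KL divergence is always non-negative and equals 0 iff P = Q.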